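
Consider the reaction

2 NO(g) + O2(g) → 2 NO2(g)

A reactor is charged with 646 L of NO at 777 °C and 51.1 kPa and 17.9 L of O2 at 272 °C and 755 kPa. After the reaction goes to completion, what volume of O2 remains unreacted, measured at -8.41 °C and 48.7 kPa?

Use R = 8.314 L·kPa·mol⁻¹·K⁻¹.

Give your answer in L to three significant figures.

n(NO) = PV/RT = (51.1 × 646) / (8.314 × 1050.15) = 3.781 mol
n(O2) = PV/RT = (755 × 17.9) / (8.314 × 545.15) = 2.982 mol
For 3.781 mol NO, stoichiometry requires (1/2) × 3.781 = 1.891 mol O2; 2.982 mol is available, so NO is limiting.
n(O2) consumed = (1/2) × 3.781 = 1.891 mol; remaining = 2.982 − 1.891 = 1.091 mol
V(O2) = nRT/P = 1.091 × 8.314 × 264.74 / 48.7 = 49.31 L

49.3 L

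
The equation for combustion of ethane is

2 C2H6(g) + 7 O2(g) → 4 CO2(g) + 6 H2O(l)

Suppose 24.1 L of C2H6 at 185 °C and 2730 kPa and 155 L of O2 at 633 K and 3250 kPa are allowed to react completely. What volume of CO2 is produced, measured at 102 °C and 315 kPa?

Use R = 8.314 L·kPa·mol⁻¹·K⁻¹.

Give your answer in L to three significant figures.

342 L

n(C2H6) = PV/RT = (2730 × 24.1) / (8.314 × 458.15) = 17.27 mol
n(O2) = PV/RT = (3250 × 155) / (8.314 × 633) = 95.72 mol
For 17.27 mol C2H6, stoichiometry requires (7/2) × 17.27 = 60.45 mol O2; 95.72 mol is available, so C2H6 is limiting.
n(CO2) = (4/2) × 17.27 = 34.54 mol
V(CO2) = nRT/P = 34.54 × 8.314 × 375.15 / 315 = 342.0 L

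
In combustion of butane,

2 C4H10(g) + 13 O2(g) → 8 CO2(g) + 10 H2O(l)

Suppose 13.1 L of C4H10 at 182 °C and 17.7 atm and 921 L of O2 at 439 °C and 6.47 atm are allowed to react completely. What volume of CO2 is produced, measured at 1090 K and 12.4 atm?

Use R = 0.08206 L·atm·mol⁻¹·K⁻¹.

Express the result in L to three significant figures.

n(C4H10) = PV/RT = (17.7 × 13.1) / (0.08206 × 455.15) = 6.208 mol
n(O2) = PV/RT = (6.47 × 921) / (0.08206 × 712.15) = 102.0 mol
For 6.208 mol C4H10, stoichiometry requires (13/2) × 6.208 = 40.35 mol O2; 102.0 mol is available, so C4H10 is limiting.
n(CO2) = (8/2) × 6.208 = 24.83 mol
V(CO2) = nRT/P = 24.83 × 0.08206 × 1090 / 12.4 = 179.1 L

179 L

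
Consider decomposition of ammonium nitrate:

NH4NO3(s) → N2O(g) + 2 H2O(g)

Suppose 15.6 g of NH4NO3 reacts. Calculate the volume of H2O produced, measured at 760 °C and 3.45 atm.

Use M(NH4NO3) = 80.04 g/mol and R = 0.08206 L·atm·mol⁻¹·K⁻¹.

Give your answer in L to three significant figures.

n(NH4NO3) = 15.60 / 80.04 = 0.1949 mol
n(H2O) = (2/1) × 0.1949 = 0.3898 mol
V = nRT/P = 0.3898 × 0.08206 × 1033.15 / 3.45 = 9.579 L

9.58 L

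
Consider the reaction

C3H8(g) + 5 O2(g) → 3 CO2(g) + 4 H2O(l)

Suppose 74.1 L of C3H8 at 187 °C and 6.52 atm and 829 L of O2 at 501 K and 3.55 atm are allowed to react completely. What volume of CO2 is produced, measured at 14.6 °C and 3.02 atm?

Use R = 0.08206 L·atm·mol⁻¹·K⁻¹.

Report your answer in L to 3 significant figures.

n(C3H8) = PV/RT = (6.52 × 74.1) / (0.08206 × 460.15) = 12.79 mol
n(O2) = PV/RT = (3.55 × 829) / (0.08206 × 501) = 71.58 mol
For 12.79 mol C3H8, stoichiometry requires (5/1) × 12.79 = 63.95 mol O2; 71.58 mol is available, so C3H8 is limiting.
n(CO2) = (3/1) × 12.79 = 38.37 mol
V(CO2) = nRT/P = 38.37 × 0.08206 × 287.75 / 3.02 = 300.0 L

300 L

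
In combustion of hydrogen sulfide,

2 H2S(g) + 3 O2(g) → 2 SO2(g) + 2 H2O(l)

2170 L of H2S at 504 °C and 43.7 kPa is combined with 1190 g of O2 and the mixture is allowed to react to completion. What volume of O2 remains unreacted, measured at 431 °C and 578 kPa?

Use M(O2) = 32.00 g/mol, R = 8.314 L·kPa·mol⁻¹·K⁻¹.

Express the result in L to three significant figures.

154 L

n(H2S) = PV/RT = (43.7 × 2170) / (8.314 × 777.15) = 14.68 mol
n(O2) = 1190 / 32.00 = 37.19 mol
For 14.68 mol H2S, stoichiometry requires (3/2) × 14.68 = 22.02 mol O2; 37.19 mol is available, so H2S is limiting.
n(O2) consumed = (3/2) × 14.68 = 22.02 mol; remaining = 37.19 − 22.02 = 15.17 mol
V(O2) = nRT/P = 15.17 × 8.314 × 704.15 / 578 = 153.7 L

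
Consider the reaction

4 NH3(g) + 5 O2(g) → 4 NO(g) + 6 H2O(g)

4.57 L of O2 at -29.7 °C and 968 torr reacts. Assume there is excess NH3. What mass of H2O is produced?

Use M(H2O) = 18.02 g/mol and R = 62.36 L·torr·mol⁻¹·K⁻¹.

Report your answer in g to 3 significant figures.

n(O2) = PV/RT = (968 × 4.57) / (62.36 × 243.45) = 0.2914 mol
n(H2O) = (6/5) × 0.2914 = 0.3497 mol
m(H2O) = 0.3497 × 18.02 = 6.302 g

6.30 g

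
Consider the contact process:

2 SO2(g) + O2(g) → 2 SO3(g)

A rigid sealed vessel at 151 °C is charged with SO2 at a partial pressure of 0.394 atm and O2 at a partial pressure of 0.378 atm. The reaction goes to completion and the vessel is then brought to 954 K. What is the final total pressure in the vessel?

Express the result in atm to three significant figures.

1.29 atm

At constant V, partial pressures at 151 °C are proportional to moles, so apply stoichiometry directly to pressures.
P(O2) required for 0.394 atm of SO2 = (1/2) × 0.394 = 0.1970 atm; available 0.378 atm, so SO2 is limiting.
P(O2) remaining = 0.378 − (1/2) × 0.394 = 0.1810 atm
P(gaseous products) = (2)/2 × 0.394 = 0.3940 atm
P_total at 151 °C = 0.1810 + 0.3940 = 0.5750 atm
Scaling to 954 K: P = 0.5750 × 954/424.15 = 1.293 atm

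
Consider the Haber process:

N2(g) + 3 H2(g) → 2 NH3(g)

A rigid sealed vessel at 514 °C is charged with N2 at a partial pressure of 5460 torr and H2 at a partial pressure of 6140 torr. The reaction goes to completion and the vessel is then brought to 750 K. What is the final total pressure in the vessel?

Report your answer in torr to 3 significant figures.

At constant V, partial pressures at 514 °C are proportional to moles, so apply stoichiometry directly to pressures.
P(H2) required for 5460 torr of N2 = (3/1) × 5460 = 16380 torr; available 6140 torr, so H2 is limiting.
P(N2) remaining = 5460 − (1/3) × 6140 = 3413 torr
P(gaseous products) = (2)/3 × 6140 = 4093 torr
P_total at 514 °C = 3413 + 4093 = 7506 torr
Scaling to 750 K: P = 7506 × 750/787.15 = 7152 torr

7150 torr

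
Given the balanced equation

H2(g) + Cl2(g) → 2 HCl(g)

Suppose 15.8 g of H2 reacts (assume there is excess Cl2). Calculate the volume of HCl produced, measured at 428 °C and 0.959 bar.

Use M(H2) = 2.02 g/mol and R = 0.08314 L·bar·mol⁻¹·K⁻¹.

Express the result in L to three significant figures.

n(H2) = 15.80 / 2.02 = 7.822 mol
n(HCl) = (2/1) × 7.822 = 15.64 mol
V = nRT/P = 15.64 × 0.08314 × 701.15 / 0.959 = 950.7 L

951 L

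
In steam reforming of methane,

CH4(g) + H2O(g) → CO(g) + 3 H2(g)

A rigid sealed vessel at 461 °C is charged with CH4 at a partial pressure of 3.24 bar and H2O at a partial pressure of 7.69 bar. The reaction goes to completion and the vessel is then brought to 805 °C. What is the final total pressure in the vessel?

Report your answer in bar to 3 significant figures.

25.6 bar

With V and T fixed, P_i ∝ n_i, so the mole ratios apply directly to partial pressures at 461 °C.
P(H2O) required for 3.24 bar of CH4 = (1/1) × 3.24 = 3.240 bar; available 7.69 bar, so CH4 is limiting.
P(H2O) remaining = 7.69 − (1/1) × 3.24 = 4.450 bar
P(gaseous products) = (1+3)/1 × 3.24 = 12.96 bar
P_total at 461 °C = 4.450 + 12.96 = 17.41 bar
Scaling to 805 °C: P = 17.41 × 1078.15/734.15 = 25.57 bar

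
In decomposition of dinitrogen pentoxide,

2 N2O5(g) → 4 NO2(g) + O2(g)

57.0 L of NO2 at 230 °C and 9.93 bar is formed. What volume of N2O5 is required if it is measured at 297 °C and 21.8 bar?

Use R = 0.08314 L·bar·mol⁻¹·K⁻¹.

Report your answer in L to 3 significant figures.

14.7 L

n(NO2) = PV/RT = (9.93 × 57.0) / (0.08314 × 503.15) = 13.53 mol
n(N2O5) = (2/4) × 13.53 = 6.765 mol
V = nRT/P = 6.765 × 0.08314 × 570.15 / 21.8 = 14.71 L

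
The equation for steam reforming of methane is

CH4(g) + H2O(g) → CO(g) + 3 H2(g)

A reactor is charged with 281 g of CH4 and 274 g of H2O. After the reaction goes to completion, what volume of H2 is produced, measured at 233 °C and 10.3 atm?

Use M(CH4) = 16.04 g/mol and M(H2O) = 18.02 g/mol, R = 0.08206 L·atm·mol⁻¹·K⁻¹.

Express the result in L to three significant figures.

184 L

n(CH4) = 281 / 16.04 = 17.52 mol
n(H2O) = 274 / 18.02 = 15.21 mol
For 17.52 mol CH4, stoichiometry requires (1/1) × 17.52 = 17.52 mol H2O; 15.21 mol is available, so H2O is limiting.
n(H2) = (3/1) × 15.21 = 45.63 mol
V(H2) = nRT/P = 45.63 × 0.08206 × 506.15 / 10.3 = 184.0 L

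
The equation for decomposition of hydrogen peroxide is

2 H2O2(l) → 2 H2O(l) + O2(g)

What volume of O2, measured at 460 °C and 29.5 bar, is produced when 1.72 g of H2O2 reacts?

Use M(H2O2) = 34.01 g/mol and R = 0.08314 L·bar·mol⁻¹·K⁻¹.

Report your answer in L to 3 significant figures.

n(H2O2) = 1.720 / 34.01 = 0.05057 mol
n(O2) = (1/2) × 0.05057 = 0.02528 mol
V = nRT/P = 0.02528 × 0.08314 × 733.15 / 29.5 = 0.05223 L

0.0522 L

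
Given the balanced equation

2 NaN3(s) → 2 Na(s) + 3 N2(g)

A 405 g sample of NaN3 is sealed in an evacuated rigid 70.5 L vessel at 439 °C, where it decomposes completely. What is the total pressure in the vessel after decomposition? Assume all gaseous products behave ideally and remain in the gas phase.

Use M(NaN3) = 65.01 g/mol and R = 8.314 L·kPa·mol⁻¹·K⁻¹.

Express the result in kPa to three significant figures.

785 kPa

n(NaN3) = 405 / 65.01 = 6.230 mol
n(gas produced) = (3/2) × 6.230 = 9.345 mol
P = nRT/V = 9.345 × 8.314 × 712.15 / 70.5 = 784.8 kPa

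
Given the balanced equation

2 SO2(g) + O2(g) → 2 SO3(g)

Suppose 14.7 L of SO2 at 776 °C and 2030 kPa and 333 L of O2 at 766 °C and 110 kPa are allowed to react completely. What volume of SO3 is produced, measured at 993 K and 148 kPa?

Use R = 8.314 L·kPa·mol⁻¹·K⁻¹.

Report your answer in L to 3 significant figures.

n(SO2) = PV/RT = (2030 × 14.7) / (8.314 × 1049.15) = 3.421 mol
n(O2) = PV/RT = (110 × 333) / (8.314 × 1039.15) = 4.240 mol
For 3.421 mol SO2, stoichiometry requires (1/2) × 3.421 = 1.710 mol O2; 4.240 mol is available, so SO2 is limiting.
n(SO3) = (2/2) × 3.421 = 3.421 mol
V(SO3) = nRT/P = 3.421 × 8.314 × 993 / 148 = 190.8 L

191 L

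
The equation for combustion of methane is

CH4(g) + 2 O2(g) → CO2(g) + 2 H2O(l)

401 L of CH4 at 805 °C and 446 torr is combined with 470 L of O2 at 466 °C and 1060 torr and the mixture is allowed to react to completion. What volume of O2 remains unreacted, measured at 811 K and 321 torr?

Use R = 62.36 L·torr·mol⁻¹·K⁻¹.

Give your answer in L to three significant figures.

n(CH4) = PV/RT = (446 × 401) / (62.36 × 1078.15) = 2.660 mol
n(O2) = PV/RT = (1060 × 470) / (62.36 × 739.15) = 10.81 mol
For 2.660 mol CH4, stoichiometry requires (2/1) × 2.660 = 5.320 mol O2; 10.81 mol is available, so CH4 is limiting.
n(O2) consumed = (2/1) × 2.660 = 5.320 mol; remaining = 10.81 − 5.320 = 5.490 mol
V(O2) = nRT/P = 5.490 × 62.36 × 811 / 321 = 865.0 L

865 L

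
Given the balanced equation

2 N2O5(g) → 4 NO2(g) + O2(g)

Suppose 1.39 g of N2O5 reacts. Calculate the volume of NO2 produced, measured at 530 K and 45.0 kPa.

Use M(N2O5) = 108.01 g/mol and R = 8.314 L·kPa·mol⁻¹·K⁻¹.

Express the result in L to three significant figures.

n(N2O5) = 1.390 / 108.01 = 0.01287 mol
n(NO2) = (4/2) × 0.01287 = 0.02574 mol
V = nRT/P = 0.02574 × 8.314 × 530 / 45.0 = 2.520 L

2.52 L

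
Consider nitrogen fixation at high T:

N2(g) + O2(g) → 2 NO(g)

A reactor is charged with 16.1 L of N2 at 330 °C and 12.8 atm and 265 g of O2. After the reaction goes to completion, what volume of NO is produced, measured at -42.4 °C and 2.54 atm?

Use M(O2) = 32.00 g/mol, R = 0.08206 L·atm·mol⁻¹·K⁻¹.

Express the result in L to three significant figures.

62.1 L

n(N2) = PV/RT = (12.8 × 16.1) / (0.08206 × 603.15) = 4.164 mol
n(O2) = 265 / 32.00 = 8.281 mol
For 4.164 mol N2, stoichiometry requires (1/1) × 4.164 = 4.164 mol O2; 8.281 mol is available, so N2 is limiting.
n(NO) = (2/1) × 4.164 = 8.328 mol
V(NO) = nRT/P = 8.328 × 0.08206 × 230.75 / 2.54 = 62.08 L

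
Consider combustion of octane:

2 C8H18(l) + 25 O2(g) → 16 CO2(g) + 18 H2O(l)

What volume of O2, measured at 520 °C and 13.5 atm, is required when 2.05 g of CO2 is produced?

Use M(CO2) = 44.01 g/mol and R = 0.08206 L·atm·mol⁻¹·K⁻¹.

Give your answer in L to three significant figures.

n(CO2) = 2.050 / 44.01 = 0.04658 mol
n(O2) = (25/16) × 0.04658 = 0.07278 mol
V = nRT/P = 0.07278 × 0.08206 × 793.15 / 13.5 = 0.3509 L

0.351 L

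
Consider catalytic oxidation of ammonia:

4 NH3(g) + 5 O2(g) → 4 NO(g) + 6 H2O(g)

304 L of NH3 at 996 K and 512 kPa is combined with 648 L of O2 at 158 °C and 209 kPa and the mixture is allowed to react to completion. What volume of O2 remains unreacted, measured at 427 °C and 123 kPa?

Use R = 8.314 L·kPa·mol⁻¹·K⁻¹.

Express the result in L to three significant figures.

676 L

n(NH3) = PV/RT = (512 × 304) / (8.314 × 996) = 18.80 mol
n(O2) = PV/RT = (209 × 648) / (8.314 × 431.15) = 37.78 mol
For 18.80 mol NH3, stoichiometry requires (5/4) × 18.80 = 23.50 mol O2; 37.78 mol is available, so NH3 is limiting.
n(O2) consumed = (5/4) × 18.80 = 23.50 mol; remaining = 37.78 − 23.50 = 14.28 mol
V(O2) = nRT/P = 14.28 × 8.314 × 700.15 / 123 = 675.8 L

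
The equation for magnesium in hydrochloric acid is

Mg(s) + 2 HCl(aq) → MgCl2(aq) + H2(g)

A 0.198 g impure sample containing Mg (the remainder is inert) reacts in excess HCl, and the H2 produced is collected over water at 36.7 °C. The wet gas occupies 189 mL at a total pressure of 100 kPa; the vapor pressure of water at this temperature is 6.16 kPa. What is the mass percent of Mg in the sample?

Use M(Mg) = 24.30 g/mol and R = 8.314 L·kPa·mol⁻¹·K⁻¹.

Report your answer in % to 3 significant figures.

P(H2) = 100 − 6.16 = 93.84 kPa
n(H2) = PV/RT = (93.84 × 0.1890) / (8.314 × 309.85) = 0.006885 mol
n(Mg) = (1/1) × 0.006885 = 0.006885 mol
m(Mg) = 0.006885 × 24.30 = 0.1673 g
%Mg = 0.1673 / 0.198 × 100 = 84.49%

84.5 %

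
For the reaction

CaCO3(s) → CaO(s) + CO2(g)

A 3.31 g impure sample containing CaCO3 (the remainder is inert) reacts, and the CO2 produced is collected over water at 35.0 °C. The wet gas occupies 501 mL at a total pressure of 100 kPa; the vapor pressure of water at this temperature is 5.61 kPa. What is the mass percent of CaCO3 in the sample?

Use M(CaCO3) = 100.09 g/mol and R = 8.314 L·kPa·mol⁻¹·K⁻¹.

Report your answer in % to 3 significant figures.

P(CO2) = 100 − 5.61 = 94.39 kPa
n(CO2) = PV/RT = (94.39 × 0.5010) / (8.314 × 308.15) = 0.01846 mol
n(CaCO3) = (1/1) × 0.01846 = 0.01846 mol
m(CaCO3) = 0.01846 × 100.09 = 1.848 g
%CaCO3 = 1.848 / 3.31 × 100 = 55.83%

55.8 %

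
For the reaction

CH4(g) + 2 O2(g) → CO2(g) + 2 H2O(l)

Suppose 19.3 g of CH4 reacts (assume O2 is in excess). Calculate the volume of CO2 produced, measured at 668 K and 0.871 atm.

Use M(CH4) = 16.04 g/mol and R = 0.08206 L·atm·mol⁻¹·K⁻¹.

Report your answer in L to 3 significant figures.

n(CH4) = 19.30 / 16.04 = 1.203 mol
n(CO2) = (1/1) × 1.203 = 1.203 mol
V = nRT/P = 1.203 × 0.08206 × 668 / 0.871 = 75.71 L

75.7 L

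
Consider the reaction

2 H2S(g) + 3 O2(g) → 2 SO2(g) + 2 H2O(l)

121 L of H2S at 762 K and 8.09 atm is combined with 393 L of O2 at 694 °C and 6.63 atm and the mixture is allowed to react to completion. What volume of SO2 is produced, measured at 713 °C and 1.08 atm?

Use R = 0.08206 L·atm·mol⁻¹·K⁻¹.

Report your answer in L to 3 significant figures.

1170 L

n(H2S) = PV/RT = (8.09 × 121) / (0.08206 × 762) = 15.65 mol
n(O2) = PV/RT = (6.63 × 393) / (0.08206 × 967.15) = 32.83 mol
For 15.65 mol H2S, stoichiometry requires (3/2) × 15.65 = 23.48 mol O2; 32.83 mol is available, so H2S is limiting.
n(SO2) = (2/2) × 15.65 = 15.65 mol
V(SO2) = nRT/P = 15.65 × 0.08206 × 986.15 / 1.08 = 1173 L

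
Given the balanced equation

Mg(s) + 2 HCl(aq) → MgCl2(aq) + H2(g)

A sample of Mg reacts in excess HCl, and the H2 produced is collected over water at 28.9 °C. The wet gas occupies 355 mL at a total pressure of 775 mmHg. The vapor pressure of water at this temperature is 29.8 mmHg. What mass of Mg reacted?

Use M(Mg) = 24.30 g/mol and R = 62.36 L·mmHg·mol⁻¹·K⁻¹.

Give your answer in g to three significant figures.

0.341 g

P(H2) = 775 − 29.8 = 745.2 mmHg
n(H2) = PV/RT = (745.2 × 0.3550) / (62.36 × 302.05) = 0.01404 mol
n(Mg) = (1/1) × 0.01404 = 0.01404 mol
m(Mg) = 0.01404 × 24.30 = 0.3412 g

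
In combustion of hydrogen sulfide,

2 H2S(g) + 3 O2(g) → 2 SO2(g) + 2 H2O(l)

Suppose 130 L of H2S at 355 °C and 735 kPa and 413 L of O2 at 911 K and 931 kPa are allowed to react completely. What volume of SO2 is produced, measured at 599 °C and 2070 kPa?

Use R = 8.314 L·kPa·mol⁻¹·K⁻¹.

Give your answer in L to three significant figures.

64.1 L

n(H2S) = PV/RT = (735 × 130) / (8.314 × 628.15) = 18.30 mol
n(O2) = PV/RT = (931 × 413) / (8.314 × 911) = 50.77 mol
For 18.30 mol H2S, stoichiometry requires (3/2) × 18.30 = 27.45 mol O2; 50.77 mol is available, so H2S is limiting.
n(SO2) = (2/2) × 18.30 = 18.30 mol
V(SO2) = nRT/P = 18.30 × 8.314 × 872.15 / 2070 = 64.10 L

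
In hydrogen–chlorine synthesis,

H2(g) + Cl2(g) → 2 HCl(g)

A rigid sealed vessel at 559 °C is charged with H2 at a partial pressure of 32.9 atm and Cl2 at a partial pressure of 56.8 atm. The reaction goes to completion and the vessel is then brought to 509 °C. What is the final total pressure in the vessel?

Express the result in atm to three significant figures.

With V and T fixed, P_i ∝ n_i, so the mole ratios apply directly to partial pressures at 559 °C.
P(Cl2) required for 32.9 atm of H2 = (1/1) × 32.9 = 32.90 atm; available 56.8 atm, so H2 is limiting.
P(Cl2) remaining = 56.8 − (1/1) × 32.9 = 23.90 atm
P(gaseous products) = (2)/1 × 32.9 = 65.80 atm
P_total at 559 °C = 23.90 + 65.80 = 89.70 atm
Scaling to 509 °C: P = 89.70 × 782.15/832.15 = 84.31 atm

84.3 atm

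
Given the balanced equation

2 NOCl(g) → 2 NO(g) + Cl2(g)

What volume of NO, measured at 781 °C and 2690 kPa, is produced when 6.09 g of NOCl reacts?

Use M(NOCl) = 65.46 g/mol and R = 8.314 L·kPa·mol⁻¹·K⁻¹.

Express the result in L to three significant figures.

0.303 L

n(NOCl) = 6.090 / 65.46 = 0.09303 mol
n(NO) = (2/2) × 0.09303 = 0.09303 mol
V = nRT/P = 0.09303 × 8.314 × 1054.15 / 2690 = 0.3031 L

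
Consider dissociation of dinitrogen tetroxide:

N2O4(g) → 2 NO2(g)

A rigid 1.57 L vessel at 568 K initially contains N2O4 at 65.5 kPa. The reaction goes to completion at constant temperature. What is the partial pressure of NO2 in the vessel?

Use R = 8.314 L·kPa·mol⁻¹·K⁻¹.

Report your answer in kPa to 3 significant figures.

131 kPa

n(N2O4)₀ = PV/RT = (65.5 × 1.57) / (8.314 × 568) = 0.02178 mol
n(NO2) = (2/1) × 0.02178 = 0.04356 mol
P(NO2) = nRT/V = 0.04356 × 8.314 × 568 / 1.57 = 131.0 kPa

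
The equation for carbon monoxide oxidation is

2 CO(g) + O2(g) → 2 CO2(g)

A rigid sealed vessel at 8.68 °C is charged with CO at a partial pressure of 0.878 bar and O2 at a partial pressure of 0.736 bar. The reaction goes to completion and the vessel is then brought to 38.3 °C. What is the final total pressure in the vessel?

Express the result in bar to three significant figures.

At constant V, partial pressures at 8.68 °C are proportional to moles, so apply stoichiometry directly to pressures.
P(O2) required for 0.878 bar of CO = (1/2) × 0.878 = 0.4390 bar; available 0.736 bar, so CO is limiting.
P(O2) remaining = 0.736 − (1/2) × 0.878 = 0.2970 bar
P(gaseous products) = (2)/2 × 0.878 = 0.8780 bar
P_total at 8.68 °C = 0.2970 + 0.8780 = 1.175 bar
Scaling to 38.3 °C: P = 1.175 × 311.45/281.83 = 1.298 bar

1.30 bar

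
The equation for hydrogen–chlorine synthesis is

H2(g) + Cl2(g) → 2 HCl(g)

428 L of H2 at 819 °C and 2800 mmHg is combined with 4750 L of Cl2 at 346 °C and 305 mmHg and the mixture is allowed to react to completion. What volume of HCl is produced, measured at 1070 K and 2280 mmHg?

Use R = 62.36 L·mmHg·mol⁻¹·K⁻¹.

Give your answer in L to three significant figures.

1030 L

n(H2) = PV/RT = (2800 × 428) / (62.36 × 1092.15) = 17.60 mol
n(Cl2) = PV/RT = (305 × 4750) / (62.36 × 619.15) = 37.52 mol
For 17.60 mol H2, stoichiometry requires (1/1) × 17.60 = 17.60 mol Cl2; 37.52 mol is available, so H2 is limiting.
n(HCl) = (2/1) × 17.60 = 35.20 mol
V(HCl) = nRT/P = 35.20 × 62.36 × 1070 / 2280 = 1030 L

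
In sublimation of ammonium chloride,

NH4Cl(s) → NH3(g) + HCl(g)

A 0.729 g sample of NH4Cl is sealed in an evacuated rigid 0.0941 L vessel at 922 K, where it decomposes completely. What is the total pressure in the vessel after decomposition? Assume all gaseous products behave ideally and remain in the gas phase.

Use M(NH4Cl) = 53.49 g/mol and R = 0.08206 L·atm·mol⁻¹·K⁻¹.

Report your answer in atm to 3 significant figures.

21.9 atm

n(NH4Cl) = 0.729 / 53.49 = 0.01363 mol
n(gas produced) = (2/1) × 0.01363 = 0.02726 mol
P = nRT/V = 0.02726 × 0.08206 × 922 / 0.0941 = 21.92 atm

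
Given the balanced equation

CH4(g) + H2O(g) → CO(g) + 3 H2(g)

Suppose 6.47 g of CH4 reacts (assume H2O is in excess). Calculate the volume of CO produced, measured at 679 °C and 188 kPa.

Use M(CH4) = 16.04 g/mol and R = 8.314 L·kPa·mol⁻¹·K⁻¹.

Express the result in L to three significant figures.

17.0 L

n(CH4) = 6.470 / 16.04 = 0.4034 mol
n(CO) = (1/1) × 0.4034 = 0.4034 mol
V = nRT/P = 0.4034 × 8.314 × 952.15 / 188 = 16.99 L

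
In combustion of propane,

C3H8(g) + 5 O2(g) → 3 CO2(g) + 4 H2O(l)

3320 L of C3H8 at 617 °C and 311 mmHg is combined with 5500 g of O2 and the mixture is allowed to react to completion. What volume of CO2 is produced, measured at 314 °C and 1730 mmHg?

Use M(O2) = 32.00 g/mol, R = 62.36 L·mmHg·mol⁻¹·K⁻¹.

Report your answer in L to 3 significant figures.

1180 L

n(C3H8) = PV/RT = (311 × 3320) / (62.36 × 890.15) = 18.60 mol
n(O2) = 5500 / 32.00 = 171.9 mol
For 18.60 mol C3H8, stoichiometry requires (5/1) × 18.60 = 93.00 mol O2; 171.9 mol is available, so C3H8 is limiting.
n(CO2) = (3/1) × 18.60 = 55.80 mol
V(CO2) = nRT/P = 55.80 × 62.36 × 587.15 / 1730 = 1181 L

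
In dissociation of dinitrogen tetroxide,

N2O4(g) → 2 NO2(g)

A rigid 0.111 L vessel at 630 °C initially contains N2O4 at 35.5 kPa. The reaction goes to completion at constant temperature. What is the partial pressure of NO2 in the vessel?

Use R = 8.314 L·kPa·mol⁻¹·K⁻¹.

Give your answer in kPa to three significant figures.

n(N2O4)₀ = PV/RT = (35.5 × 0.111) / (8.314 × 903.15) = 0.0005248 mol
n(NO2) = (2/1) × 0.0005248 = 0.001050 mol
P(NO2) = nRT/V = 0.001050 × 8.314 × 903.15 / 0.111 = 71.03 kPa

71.0 kPa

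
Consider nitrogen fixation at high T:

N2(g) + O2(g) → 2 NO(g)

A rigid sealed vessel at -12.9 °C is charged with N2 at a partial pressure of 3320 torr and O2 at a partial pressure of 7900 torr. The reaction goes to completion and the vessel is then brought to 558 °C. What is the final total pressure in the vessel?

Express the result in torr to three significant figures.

35800 torr

With V and T fixed, P_i ∝ n_i, so the mole ratios apply directly to partial pressures at -12.9 °C.
P(O2) required for 3320 torr of N2 = (1/1) × 3320 = 3320 torr; available 7900 torr, so N2 is limiting.
P(O2) remaining = 7900 − (1/1) × 3320 = 4580 torr
P(gaseous products) = (2)/1 × 3320 = 6640 torr
P_total at -12.9 °C = 4580 + 6640 = 11220 torr
Scaling to 558 °C: P = 11220 × 831.15/260.25 = 35830 torr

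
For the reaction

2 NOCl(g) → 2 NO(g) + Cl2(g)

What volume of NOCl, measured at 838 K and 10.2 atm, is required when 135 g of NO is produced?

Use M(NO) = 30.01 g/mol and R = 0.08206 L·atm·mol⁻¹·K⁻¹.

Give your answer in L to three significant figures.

30.3 L

n(NO) = 135.0 / 30.01 = 4.499 mol
n(NOCl) = (2/2) × 4.499 = 4.499 mol
V = nRT/P = 4.499 × 0.08206 × 838 / 10.2 = 30.33 L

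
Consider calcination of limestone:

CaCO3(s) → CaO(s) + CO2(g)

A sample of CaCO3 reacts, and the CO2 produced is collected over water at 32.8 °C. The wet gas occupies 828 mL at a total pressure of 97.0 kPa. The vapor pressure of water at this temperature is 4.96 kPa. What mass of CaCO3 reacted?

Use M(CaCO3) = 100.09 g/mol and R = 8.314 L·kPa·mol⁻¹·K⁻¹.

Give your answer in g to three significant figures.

P(CO2) = 97.0 − 4.96 = 92.04 kPa
n(CO2) = PV/RT = (92.04 × 0.8280) / (8.314 × 305.95) = 0.02996 mol
n(CaCO3) = (1/1) × 0.02996 = 0.02996 mol
m(CaCO3) = 0.02996 × 100.09 = 2.999 g

3.00 g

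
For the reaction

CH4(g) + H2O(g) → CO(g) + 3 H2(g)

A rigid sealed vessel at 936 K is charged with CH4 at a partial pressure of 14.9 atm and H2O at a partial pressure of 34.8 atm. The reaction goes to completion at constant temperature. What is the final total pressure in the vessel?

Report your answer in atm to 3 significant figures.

79.5 atm

At constant V, partial pressures at 936 K are proportional to moles, so apply stoichiometry directly to pressures.
P(H2O) required for 14.9 atm of CH4 = (1/1) × 14.9 = 14.90 atm; available 34.8 atm, so CH4 is limiting.
P(H2O) remaining = 34.8 − (1/1) × 14.9 = 19.90 atm
P(gaseous products) = (1+3)/1 × 14.9 = 59.60 atm
P_total at 936 K = 19.90 + 59.60 = 79.50 atm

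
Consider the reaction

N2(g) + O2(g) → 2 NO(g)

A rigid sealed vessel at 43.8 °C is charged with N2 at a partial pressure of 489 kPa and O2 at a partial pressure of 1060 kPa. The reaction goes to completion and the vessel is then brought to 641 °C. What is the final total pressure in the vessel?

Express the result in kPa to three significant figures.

Because the vessel is rigid and T is held at 43.8 °C, work the stoichiometry in partial pressures (P_i = n_iRT/V).
P(O2) required for 489 kPa of N2 = (1/1) × 489 = 489.0 kPa; available 1060 kPa, so N2 is limiting.
P(O2) remaining = 1060 − (1/1) × 489 = 571.0 kPa
P(gaseous products) = (2)/1 × 489 = 978.0 kPa
P_total at 43.8 °C = 571.0 + 978.0 = 1549 kPa
Scaling to 641 °C: P = 1549 × 914.15/316.95 = 4468 kPa

4470 kPa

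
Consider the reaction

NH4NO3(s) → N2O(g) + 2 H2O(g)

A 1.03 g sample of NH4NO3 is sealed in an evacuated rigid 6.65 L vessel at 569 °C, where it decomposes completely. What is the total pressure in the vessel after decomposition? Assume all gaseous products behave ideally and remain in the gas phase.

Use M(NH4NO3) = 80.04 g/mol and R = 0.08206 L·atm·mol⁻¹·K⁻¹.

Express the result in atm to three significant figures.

n(NH4NO3) = 1.03 / 80.04 = 0.01287 mol
n(gas produced) = (3/1) × 0.01287 = 0.03861 mol
P = nRT/V = 0.03861 × 0.08206 × 842.15 / 6.65 = 0.4012 atm

0.401 atm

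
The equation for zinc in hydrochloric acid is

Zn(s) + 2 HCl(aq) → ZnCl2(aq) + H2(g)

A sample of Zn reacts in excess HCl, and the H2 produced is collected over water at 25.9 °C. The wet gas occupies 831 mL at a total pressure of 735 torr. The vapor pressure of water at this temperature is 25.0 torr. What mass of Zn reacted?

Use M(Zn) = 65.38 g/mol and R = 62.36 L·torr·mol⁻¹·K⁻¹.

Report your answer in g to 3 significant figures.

P(H2) = 735 − 25.0 = 710.0 torr
n(H2) = PV/RT = (710.0 × 0.8310) / (62.36 × 299.05) = 0.03164 mol
n(Zn) = (1/1) × 0.03164 = 0.03164 mol
m(Zn) = 0.03164 × 65.38 = 2.069 g

2.07 g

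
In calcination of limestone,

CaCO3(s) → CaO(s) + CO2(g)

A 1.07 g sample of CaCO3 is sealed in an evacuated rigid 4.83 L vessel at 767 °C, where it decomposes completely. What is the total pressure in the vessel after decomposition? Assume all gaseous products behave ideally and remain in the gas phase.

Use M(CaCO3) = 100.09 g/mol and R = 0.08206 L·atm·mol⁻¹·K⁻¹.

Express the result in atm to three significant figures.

0.189 atm

n(CaCO3) = 1.07 / 100.09 = 0.01069 mol
n(gas produced) = (1/1) × 0.01069 = 0.01069 mol
P = nRT/V = 0.01069 × 0.08206 × 1040.15 / 4.83 = 0.1889 atm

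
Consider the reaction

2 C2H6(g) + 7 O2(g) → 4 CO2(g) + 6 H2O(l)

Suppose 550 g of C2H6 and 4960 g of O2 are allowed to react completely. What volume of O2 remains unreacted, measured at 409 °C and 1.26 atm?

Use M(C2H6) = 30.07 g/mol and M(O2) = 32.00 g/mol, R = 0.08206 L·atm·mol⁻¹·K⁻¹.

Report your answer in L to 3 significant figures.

4040 L

n(C2H6) = 550 / 30.07 = 18.29 mol
n(O2) = 4960 / 32.00 = 155.0 mol
For 18.29 mol C2H6, stoichiometry requires (7/2) × 18.29 = 64.02 mol O2; 155.0 mol is available, so C2H6 is limiting.
n(O2) consumed = (7/2) × 18.29 = 64.02 mol; remaining = 155.0 − 64.02 = 90.98 mol
V(O2) = nRT/P = 90.98 × 0.08206 × 682.15 / 1.26 = 4042 L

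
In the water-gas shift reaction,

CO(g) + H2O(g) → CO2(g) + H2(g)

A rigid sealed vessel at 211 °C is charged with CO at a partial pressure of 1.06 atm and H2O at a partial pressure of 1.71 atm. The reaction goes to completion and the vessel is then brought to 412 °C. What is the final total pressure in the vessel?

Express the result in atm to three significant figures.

3.92 atm

At constant V, partial pressures at 211 °C are proportional to moles, so apply stoichiometry directly to pressures.
P(H2O) required for 1.06 atm of CO = (1/1) × 1.06 = 1.060 atm; available 1.71 atm, so CO is limiting.
P(H2O) remaining = 1.71 − (1/1) × 1.06 = 0.6500 atm
P(gaseous products) = (1+1)/1 × 1.06 = 2.120 atm
P_total at 211 °C = 0.6500 + 2.120 = 2.770 atm
Scaling to 412 °C: P = 2.770 × 685.15/484.15 = 3.920 atm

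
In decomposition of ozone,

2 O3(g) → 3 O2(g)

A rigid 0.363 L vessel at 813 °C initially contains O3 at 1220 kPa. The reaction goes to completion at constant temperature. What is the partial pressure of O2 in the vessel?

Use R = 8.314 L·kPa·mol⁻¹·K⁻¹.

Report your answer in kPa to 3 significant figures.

1830 kPa

n(O3)₀ = PV/RT = (1220 × 0.363) / (8.314 × 1086.15) = 0.04904 mol
n(O2) = (3/2) × 0.04904 = 0.07356 mol
P(O2) = nRT/V = 0.07356 × 8.314 × 1086.15 / 0.363 = 1830 kPa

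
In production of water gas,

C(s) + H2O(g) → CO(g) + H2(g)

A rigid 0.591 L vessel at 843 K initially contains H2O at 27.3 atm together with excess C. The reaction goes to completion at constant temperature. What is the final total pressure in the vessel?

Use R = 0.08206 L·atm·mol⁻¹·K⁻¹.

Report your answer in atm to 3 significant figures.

At constant T and V, P ∝ n(gas): 1 mol gas → 2 mol gas.
P_final = (2/1) × 27.3 = 54.60 atm

54.6 atm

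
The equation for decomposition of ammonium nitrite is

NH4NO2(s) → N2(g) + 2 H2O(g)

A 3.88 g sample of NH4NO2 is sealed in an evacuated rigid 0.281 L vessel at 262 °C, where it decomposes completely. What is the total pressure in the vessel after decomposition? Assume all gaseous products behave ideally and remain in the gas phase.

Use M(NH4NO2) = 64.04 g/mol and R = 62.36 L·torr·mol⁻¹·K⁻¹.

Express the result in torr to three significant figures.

21600 torr

n(NH4NO2) = 3.88 / 64.04 = 0.06059 mol
n(gas produced) = (3/1) × 0.06059 = 0.1818 mol
P = nRT/V = 0.1818 × 62.36 × 535.15 / 0.281 = 21590 torr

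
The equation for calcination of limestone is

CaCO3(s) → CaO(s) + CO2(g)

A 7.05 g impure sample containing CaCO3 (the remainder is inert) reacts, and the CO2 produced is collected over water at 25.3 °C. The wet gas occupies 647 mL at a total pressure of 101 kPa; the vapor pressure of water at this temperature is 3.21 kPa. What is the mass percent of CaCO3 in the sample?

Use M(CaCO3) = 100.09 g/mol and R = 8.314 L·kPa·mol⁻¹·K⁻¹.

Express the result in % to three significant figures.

36.2 %

P(CO2) = 101 − 3.21 = 97.79 kPa
n(CO2) = PV/RT = (97.79 × 0.6470) / (8.314 × 298.45) = 0.02550 mol
n(CaCO3) = (1/1) × 0.02550 = 0.02550 mol
m(CaCO3) = 0.02550 × 100.09 = 2.552 g
%CaCO3 = 2.552 / 7.05 × 100 = 36.20%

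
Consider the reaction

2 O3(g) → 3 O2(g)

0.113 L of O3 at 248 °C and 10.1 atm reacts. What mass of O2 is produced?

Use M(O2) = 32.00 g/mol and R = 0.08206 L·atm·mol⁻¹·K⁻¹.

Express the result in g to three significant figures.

1.28 g

n(O3) = PV/RT = (10.1 × 0.113) / (0.08206 × 521.15) = 0.02669 mol
n(O2) = (3/2) × 0.02669 = 0.04004 mol
m(O2) = 0.04004 × 32.00 = 1.281 g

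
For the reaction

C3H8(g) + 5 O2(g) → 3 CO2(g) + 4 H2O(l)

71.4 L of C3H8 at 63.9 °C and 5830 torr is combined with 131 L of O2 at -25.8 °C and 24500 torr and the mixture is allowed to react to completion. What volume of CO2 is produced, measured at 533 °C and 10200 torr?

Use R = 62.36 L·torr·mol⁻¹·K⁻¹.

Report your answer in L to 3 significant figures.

n(C3H8) = PV/RT = (5830 × 71.4) / (62.36 × 337.05) = 19.80 mol
n(O2) = PV/RT = (24500 × 131) / (62.36 × 247.35) = 208.1 mol
For 19.80 mol C3H8, stoichiometry requires (5/1) × 19.80 = 99.00 mol O2; 208.1 mol is available, so C3H8 is limiting.
n(CO2) = (3/1) × 19.80 = 59.40 mol
V(CO2) = nRT/P = 59.40 × 62.36 × 806.15 / 10200 = 292.8 L

293 L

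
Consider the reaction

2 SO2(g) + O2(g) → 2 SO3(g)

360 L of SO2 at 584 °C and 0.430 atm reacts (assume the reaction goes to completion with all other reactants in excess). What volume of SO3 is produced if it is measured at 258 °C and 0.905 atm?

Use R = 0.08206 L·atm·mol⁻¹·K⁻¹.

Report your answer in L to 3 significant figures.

106 L

n(SO2) = PV/RT = (0.430 × 360) / (0.08206 × 857.15) = 2.201 mol
n(SO3) = (2/2) × 2.201 = 2.201 mol
V = nRT/P = 2.201 × 0.08206 × 531.15 / 0.905 = 106.0 L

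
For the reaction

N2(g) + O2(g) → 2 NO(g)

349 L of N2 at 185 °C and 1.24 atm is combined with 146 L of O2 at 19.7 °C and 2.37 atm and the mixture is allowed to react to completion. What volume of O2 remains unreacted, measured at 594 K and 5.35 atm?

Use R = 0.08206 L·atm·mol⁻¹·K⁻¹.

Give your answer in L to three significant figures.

26.3 L

n(N2) = PV/RT = (1.24 × 349) / (0.08206 × 458.15) = 11.51 mol
n(O2) = PV/RT = (2.37 × 146) / (0.08206 × 292.85) = 14.40 mol
For 11.51 mol N2, stoichiometry requires (1/1) × 11.51 = 11.51 mol O2; 14.40 mol is available, so N2 is limiting.
n(O2) consumed = (1/1) × 11.51 = 11.51 mol; remaining = 14.40 − 11.51 = 2.890 mol
V(O2) = nRT/P = 2.890 × 0.08206 × 594 / 5.35 = 26.33 L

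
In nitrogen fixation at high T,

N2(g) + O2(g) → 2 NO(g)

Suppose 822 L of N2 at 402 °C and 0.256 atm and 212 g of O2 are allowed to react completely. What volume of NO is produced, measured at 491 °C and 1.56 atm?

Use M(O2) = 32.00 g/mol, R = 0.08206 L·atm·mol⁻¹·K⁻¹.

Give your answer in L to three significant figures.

n(N2) = PV/RT = (0.256 × 822) / (0.08206 × 675.15) = 3.798 mol
n(O2) = 212 / 32.00 = 6.625 mol
For 3.798 mol N2, stoichiometry requires (1/1) × 3.798 = 3.798 mol O2; 6.625 mol is available, so N2 is limiting.
n(NO) = (2/1) × 3.798 = 7.596 mol
V(NO) = nRT/P = 7.596 × 0.08206 × 764.15 / 1.56 = 305.3 L

305 L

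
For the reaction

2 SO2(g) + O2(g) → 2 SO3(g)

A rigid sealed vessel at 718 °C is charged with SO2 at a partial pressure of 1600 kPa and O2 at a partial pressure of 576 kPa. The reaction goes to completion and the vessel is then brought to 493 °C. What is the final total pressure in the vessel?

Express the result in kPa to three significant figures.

1240 kPa

Because the vessel is rigid and T is held at 718 °C, work the stoichiometry in partial pressures (P_i = n_iRT/V).
P(O2) required for 1600 kPa of SO2 = (1/2) × 1600 = 800.0 kPa; available 576 kPa, so O2 is limiting.
P(SO2) remaining = 1600 − (2/1) × 576 = 448.0 kPa
P(gaseous products) = (2)/1 × 576 = 1152 kPa
P_total at 718 °C = 448.0 + 1152 = 1600 kPa
Scaling to 493 °C: P = 1600 × 766.15/991.15 = 1237 kPa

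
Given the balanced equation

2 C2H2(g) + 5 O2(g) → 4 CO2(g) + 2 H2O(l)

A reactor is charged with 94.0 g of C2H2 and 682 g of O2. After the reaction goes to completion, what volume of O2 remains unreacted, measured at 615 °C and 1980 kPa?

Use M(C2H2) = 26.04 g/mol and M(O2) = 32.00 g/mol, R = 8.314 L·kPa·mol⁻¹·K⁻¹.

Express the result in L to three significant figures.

n(C2H2) = 94.0 / 26.04 = 3.610 mol
n(O2) = 682 / 32.00 = 21.31 mol
For 3.610 mol C2H2, stoichiometry requires (5/2) × 3.610 = 9.025 mol O2; 21.31 mol is available, so C2H2 is limiting.
n(O2) consumed = (5/2) × 3.610 = 9.025 mol; remaining = 21.31 − 9.025 = 12.28 mol
V(O2) = nRT/P = 12.28 × 8.314 × 888.15 / 1980 = 45.80 L

45.8 L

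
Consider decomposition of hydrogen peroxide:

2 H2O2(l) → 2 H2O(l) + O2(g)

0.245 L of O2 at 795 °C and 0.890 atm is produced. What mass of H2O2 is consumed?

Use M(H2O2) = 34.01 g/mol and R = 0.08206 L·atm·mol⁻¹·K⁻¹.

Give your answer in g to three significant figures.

n(O2) = PV/RT = (0.890 × 0.245) / (0.08206 × 1068.15) = 0.002488 mol
n(H2O2) = (2/1) × 0.002488 = 0.004976 mol
m(H2O2) = 0.004976 × 34.01 = 0.1692 g

0.169 g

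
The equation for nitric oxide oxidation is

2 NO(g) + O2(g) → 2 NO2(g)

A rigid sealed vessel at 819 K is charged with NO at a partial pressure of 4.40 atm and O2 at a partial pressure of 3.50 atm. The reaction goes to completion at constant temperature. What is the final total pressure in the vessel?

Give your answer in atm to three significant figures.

At constant V, partial pressures at 819 K are proportional to moles, so apply stoichiometry directly to pressures.
P(O2) required for 4.40 atm of NO = (1/2) × 4.40 = 2.200 atm; available 3.50 atm, so NO is limiting.
P(O2) remaining = 3.50 − (1/2) × 4.40 = 1.300 atm
P(gaseous products) = (2)/2 × 4.40 = 4.400 atm
P_total at 819 K = 1.300 + 4.400 = 5.700 atm

5.70 atm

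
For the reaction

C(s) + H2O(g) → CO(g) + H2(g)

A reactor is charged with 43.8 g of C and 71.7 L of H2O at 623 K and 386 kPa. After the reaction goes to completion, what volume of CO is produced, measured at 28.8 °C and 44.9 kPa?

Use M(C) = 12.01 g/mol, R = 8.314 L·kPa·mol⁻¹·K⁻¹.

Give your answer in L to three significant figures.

204 L

n(C) = 43.8 / 12.01 = 3.647 mol
n(H2O) = PV/RT = (386 × 71.7) / (8.314 × 623) = 5.343 mol
For 3.647 mol C, stoichiometry requires (1/1) × 3.647 = 3.647 mol H2O; 5.343 mol is available, so C is limiting.
n(CO) = (1/1) × 3.647 = 3.647 mol
V(CO) = nRT/P = 3.647 × 8.314 × 301.95 / 44.9 = 203.9 L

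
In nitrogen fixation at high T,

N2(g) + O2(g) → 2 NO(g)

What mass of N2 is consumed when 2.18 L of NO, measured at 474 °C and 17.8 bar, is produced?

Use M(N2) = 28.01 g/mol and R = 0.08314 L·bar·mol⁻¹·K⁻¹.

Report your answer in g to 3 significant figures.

8.75 g

n(NO) = PV/RT = (17.8 × 2.18) / (0.08314 × 747.15) = 0.6247 mol
n(N2) = (1/2) × 0.6247 = 0.3124 mol
m(N2) = 0.3124 × 28.01 = 8.750 g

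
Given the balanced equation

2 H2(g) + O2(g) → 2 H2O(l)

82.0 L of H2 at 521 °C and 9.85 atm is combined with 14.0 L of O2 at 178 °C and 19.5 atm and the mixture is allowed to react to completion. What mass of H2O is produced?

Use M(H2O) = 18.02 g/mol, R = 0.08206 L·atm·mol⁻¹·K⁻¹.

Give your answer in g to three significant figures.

223 g

n(H2) = PV/RT = (9.85 × 82.0) / (0.08206 × 794.15) = 12.39 mol
n(O2) = PV/RT = (19.5 × 14.0) / (0.08206 × 451.15) = 7.374 mol
For 12.39 mol H2, stoichiometry requires (1/2) × 12.39 = 6.195 mol O2; 7.374 mol is available, so H2 is limiting.
n(H2O) = (2/2) × 12.39 = 12.39 mol
m(H2O) = 12.39 × 18.02 = 223.3 g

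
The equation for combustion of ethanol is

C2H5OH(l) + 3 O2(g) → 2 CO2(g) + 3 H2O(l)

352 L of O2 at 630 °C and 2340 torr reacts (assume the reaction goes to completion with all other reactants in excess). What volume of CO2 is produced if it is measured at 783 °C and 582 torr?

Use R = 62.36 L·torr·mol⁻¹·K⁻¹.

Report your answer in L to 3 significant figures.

n(O2) = PV/RT = (2340 × 352) / (62.36 × 903.15) = 14.62 mol
n(CO2) = (2/3) × 14.62 = 9.747 mol
V = nRT/P = 9.747 × 62.36 × 1056.15 / 582 = 1103 L

1100 L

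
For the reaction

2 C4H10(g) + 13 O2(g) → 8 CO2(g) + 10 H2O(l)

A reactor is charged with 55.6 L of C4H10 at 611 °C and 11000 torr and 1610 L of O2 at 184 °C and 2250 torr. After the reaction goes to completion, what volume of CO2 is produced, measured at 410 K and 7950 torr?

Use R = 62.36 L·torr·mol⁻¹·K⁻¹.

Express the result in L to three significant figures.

143 L

n(C4H10) = PV/RT = (11000 × 55.6) / (62.36 × 884.15) = 11.09 mol
n(O2) = PV/RT = (2250 × 1610) / (62.36 × 457.15) = 127.1 mol
For 11.09 mol C4H10, stoichiometry requires (13/2) × 11.09 = 72.08 mol O2; 127.1 mol is available, so C4H10 is limiting.
n(CO2) = (8/2) × 11.09 = 44.36 mol
V(CO2) = nRT/P = 44.36 × 62.36 × 410 / 7950 = 142.7 L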